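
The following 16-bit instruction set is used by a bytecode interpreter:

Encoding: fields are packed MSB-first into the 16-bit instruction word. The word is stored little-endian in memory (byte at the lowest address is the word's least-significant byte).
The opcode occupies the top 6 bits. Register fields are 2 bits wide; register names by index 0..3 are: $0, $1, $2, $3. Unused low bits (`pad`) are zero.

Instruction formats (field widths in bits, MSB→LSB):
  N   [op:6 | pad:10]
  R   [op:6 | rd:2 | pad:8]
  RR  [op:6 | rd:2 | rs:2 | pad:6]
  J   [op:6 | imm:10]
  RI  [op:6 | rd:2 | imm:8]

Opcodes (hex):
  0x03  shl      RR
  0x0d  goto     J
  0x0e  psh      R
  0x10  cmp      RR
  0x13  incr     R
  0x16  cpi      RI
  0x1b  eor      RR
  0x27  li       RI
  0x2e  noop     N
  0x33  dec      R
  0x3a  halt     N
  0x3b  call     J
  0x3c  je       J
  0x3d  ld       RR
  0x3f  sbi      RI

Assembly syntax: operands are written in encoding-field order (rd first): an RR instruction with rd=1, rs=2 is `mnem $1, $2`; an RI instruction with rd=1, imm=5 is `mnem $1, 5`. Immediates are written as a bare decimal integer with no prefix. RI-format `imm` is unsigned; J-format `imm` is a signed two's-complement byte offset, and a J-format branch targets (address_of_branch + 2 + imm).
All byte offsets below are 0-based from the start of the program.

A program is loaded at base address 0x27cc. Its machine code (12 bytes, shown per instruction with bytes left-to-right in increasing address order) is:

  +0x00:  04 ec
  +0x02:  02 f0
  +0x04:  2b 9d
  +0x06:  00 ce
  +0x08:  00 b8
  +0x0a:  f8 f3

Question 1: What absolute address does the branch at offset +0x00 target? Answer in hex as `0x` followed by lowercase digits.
0x27d2

@+00  little-endian(04 ec) = 0xec04
  op=0xec04>>10=0x3b ⇒ call (J)
  imm@[9:0]=0x4 ⇒ 4
  target = base 0x27cc + off 0x00 + 2 + imm 4 = 0x27d2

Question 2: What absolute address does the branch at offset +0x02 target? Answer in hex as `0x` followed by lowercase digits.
0x27d2

[02] 02 f0 → 0xf002
  op=0xf002>>10=0x3c ⇒ je (J)
  [9:0] imm=2 = 2
  target = base 0x27cc + off 0x02 + 2 + imm 2 = 0x27d2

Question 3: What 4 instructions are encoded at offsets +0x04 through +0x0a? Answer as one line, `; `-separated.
off 0x04: read 2b 9d as little → 0x9d2b
  op=0x9d2b>>10=0x27 ⇒ li (RI)
  rd@[9:8]=0x1 ⇒ $1
  imm@[7:0]=0x2b ⇒ 43
off 0x06: read 00 ce as little → 0xce00
  op=0xce00>>10=0x33 ⇒ dec (R)
  rd@[9:8]=0x2 ⇒ $2
off 0x08: read 00 b8 as little → 0xb800
  op=0xb800>>10=0x2e ⇒ noop (N)
off 0x0a: read f8 f3 as little → 0xf3f8
  op=0xf3f8>>10=0x3c ⇒ je (J)
  imm@[9:0]=0x3f8 (s10→-8) ⇒ -8

li $1, 43; dec $2; noop; je -8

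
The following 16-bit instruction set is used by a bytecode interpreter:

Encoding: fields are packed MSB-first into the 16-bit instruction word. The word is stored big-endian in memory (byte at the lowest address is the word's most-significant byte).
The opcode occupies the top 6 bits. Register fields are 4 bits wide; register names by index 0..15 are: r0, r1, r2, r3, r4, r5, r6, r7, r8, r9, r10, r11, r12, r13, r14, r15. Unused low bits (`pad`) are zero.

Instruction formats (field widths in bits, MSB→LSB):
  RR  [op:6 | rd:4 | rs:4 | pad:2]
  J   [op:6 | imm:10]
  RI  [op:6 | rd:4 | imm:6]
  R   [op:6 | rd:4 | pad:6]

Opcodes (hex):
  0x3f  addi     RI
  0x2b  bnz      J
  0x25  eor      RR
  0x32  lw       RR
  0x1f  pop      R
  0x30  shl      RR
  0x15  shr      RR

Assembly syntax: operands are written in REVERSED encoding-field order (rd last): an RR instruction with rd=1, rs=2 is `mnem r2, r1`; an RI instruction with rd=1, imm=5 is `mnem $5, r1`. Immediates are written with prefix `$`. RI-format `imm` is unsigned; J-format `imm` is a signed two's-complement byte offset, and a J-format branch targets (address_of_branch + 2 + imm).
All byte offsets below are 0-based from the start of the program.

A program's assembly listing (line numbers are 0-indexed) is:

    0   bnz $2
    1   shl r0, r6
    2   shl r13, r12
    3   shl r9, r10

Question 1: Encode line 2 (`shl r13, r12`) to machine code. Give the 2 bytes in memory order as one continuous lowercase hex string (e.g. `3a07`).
c334

L2: shl op=0x30:6|rd=12:4|rs=13:4|pad=0:2 ⇒ 0xc334 ⇒ big c3 34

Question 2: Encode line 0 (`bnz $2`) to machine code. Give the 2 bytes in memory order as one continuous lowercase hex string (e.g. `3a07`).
ac02

L0: bnz op=0x2b:6|imm=2:10 ⇒ 0xac02 ⇒ big ac 02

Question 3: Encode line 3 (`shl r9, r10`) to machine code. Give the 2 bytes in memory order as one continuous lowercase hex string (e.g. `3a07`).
c2a4

3. shl fields op=0x30:6|rd=10:4|rs=9:4|pad=0:2 → word c2a4h → c2 a4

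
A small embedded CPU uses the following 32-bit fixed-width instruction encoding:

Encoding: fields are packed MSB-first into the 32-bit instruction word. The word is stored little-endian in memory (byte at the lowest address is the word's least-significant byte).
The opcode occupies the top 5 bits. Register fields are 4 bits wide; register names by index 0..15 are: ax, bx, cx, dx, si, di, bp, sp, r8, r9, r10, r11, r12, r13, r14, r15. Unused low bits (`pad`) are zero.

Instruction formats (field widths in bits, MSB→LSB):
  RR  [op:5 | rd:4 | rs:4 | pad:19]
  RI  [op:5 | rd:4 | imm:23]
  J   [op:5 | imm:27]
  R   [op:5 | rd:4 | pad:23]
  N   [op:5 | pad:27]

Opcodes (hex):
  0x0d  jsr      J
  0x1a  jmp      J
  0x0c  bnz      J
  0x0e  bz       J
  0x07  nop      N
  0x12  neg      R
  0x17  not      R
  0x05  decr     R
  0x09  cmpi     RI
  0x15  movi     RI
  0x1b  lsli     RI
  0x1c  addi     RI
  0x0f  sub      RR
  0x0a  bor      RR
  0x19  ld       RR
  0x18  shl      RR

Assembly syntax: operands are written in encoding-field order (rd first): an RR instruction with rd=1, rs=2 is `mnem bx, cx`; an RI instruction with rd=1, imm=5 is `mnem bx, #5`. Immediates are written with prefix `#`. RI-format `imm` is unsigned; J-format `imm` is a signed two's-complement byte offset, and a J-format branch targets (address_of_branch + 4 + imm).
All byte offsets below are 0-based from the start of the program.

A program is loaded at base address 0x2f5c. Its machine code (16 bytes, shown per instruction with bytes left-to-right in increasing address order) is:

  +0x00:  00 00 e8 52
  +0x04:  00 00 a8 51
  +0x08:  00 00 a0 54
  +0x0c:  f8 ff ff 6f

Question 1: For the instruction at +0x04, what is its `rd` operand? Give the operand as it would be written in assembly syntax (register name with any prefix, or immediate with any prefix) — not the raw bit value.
off 0x04: read 00 00 a8 51 as little → 0x51a80000
  top 5b → 0xa → bor [RR]
  [26:23] rd=3 = dx
  [22:19] rs=5 = di

dx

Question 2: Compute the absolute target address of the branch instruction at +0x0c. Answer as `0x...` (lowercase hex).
0x2f64

@+0c  little-endian(f8 ff ff 6f) = 0x6ffffff8
  top 5b → 0xd → jsr [J]
  imm: (w>>0)&0x7ffffff=0x7fffff8 (s27→-8) → #-8
  target = base 0x2f5c + off 0x0c + 4 + imm -8 = 0x2f64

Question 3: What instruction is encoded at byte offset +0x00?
+0x00: 00 00 e8 52 ⇒ word 0x52e80000 (little)
  opcode bits[31:27]=0xa: bor/RR
  rd@[26:23]=0x5 ⇒ di
  rs@[22:19]=0xd ⇒ r13

bor di, r13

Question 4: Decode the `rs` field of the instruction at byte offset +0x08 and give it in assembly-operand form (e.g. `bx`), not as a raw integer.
+0x08: 00 00 a0 54 ⇒ word 0x54a00000 (little)
  opcode bits[31:27]=0xa: bor/RR
  rd: (w>>23)&0xf=0x9 → r9
  rs: (w>>19)&0xf=0x4 → si

si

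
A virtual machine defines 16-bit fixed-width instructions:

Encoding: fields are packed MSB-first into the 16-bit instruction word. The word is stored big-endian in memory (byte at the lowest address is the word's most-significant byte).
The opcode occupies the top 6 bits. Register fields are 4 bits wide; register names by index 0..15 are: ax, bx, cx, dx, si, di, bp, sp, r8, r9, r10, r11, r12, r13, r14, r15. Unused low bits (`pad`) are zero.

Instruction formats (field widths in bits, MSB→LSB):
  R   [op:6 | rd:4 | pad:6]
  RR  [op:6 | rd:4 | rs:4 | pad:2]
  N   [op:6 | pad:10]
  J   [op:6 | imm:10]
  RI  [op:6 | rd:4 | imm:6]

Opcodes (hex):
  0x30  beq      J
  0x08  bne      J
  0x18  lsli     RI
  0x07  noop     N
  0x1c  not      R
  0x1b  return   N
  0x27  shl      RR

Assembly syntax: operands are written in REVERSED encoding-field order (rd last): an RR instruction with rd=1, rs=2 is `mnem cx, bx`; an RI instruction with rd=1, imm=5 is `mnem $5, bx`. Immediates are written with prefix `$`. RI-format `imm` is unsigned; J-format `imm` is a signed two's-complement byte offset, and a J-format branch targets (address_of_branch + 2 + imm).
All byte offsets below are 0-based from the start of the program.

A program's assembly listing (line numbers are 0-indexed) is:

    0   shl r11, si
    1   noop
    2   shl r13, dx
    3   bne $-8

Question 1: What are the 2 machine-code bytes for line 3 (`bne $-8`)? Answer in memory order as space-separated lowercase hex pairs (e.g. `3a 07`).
23 f8

line 3 (bne): pack op=0x8:6|imm=-8:10 = 0x23f8; big→ 23 f8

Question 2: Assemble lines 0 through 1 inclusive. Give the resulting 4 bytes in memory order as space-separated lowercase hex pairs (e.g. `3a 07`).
0. shl fields op=0x27:6|rd=4:4|rs=11:4|pad=0:2 → word 9d2ch → 9d 2c
1. noop fields op=0x7:6|pad=0:10 → word 1c00h → 1c 00

9d 2c 1c 00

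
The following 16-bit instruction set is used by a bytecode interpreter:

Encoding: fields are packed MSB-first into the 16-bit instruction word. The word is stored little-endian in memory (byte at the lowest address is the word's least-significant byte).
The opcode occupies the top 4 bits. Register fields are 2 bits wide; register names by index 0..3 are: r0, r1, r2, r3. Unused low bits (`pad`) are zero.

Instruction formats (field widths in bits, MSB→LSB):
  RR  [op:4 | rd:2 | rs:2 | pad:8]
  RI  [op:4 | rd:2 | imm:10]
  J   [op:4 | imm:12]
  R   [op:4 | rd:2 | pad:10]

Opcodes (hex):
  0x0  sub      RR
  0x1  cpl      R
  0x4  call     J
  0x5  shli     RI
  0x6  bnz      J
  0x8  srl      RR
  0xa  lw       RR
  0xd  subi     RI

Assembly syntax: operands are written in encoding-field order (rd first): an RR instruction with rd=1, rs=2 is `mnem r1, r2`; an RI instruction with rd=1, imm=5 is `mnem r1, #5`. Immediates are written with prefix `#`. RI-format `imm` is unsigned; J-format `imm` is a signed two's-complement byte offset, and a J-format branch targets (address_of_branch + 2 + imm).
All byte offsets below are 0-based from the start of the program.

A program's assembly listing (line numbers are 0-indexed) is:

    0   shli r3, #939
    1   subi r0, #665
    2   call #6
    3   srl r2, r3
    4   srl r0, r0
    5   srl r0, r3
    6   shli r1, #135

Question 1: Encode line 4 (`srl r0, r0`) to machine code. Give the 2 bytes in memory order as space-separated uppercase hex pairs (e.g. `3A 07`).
line 4 (srl): pack op=0x8:4|rd=0:2|rs=0:2|pad=0:8 = 0x8000; little→ 00 80

00 80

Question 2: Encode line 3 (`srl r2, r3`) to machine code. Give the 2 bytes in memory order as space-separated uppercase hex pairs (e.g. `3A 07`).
00 8B

L3: srl op=0x8:4|rd=2:2|rs=3:2|pad=0:8 ⇒ 0x8b00 ⇒ little 00 8b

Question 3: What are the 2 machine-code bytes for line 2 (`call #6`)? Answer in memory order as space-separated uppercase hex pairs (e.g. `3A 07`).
2. call fields op=0x4:4|imm=6:12 → word 4006h → 06 40

06 40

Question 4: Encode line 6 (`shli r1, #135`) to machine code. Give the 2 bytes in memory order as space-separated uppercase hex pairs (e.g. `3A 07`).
L6: shli op=0x5:4|rd=1:2|imm=135:10 ⇒ 0x5487 ⇒ little 87 54

87 54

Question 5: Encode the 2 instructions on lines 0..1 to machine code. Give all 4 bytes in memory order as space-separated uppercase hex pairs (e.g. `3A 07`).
line 0 (shli): pack op=0x5:4|rd=3:2|imm=939:10 = 0x5fab; little→ ab 5f
line 1 (subi): pack op=0xd:4|rd=0:2|imm=665:10 = 0xd299; little→ 99 d2

AB 5F 99 D2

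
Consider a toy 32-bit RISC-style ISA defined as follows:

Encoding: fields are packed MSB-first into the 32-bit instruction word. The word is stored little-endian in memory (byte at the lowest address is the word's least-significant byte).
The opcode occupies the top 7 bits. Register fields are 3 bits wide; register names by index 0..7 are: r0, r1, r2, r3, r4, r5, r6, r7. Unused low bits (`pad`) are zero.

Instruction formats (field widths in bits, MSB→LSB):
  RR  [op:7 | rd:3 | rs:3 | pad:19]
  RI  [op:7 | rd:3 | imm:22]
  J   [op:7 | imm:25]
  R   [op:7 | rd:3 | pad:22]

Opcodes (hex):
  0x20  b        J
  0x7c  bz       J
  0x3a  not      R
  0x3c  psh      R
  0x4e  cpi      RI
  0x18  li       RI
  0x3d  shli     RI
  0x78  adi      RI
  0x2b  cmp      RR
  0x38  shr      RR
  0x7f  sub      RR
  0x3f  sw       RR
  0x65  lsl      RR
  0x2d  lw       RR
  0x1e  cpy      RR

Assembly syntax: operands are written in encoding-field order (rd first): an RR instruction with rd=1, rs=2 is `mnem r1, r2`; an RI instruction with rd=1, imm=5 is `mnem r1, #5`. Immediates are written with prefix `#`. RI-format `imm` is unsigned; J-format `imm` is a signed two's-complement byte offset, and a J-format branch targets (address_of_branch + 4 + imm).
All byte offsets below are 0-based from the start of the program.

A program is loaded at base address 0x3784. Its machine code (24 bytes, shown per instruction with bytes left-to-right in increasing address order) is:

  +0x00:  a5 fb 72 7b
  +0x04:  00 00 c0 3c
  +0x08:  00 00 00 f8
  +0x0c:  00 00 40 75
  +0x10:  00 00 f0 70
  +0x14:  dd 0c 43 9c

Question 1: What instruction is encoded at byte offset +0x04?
@+04  little-endian(00 00 c0 3c) = 0x3cc00000
  top 7b → 0x1e → cpy [RR]
  rd@[24:22]=0x3 ⇒ r3
  rs@[21:19]=0x0 ⇒ r0

cpy r3, r0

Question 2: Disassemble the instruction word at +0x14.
@+14  little-endian(dd 0c 43 9c) = 0x9c430cdd
  op=0x9c430cdd>>25=0x4e ⇒ cpi (RI)
  [24:22] rd=1 = r1
  [21:0] imm=199901 = #199901

cpi r1, #199901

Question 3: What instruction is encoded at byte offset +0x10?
off 0x10: read 00 00 f0 70 as little → 0x70f00000
  top 7b → 0x38 → shr [RR]
  [24:22] rd=3 = r3
  [21:19] rs=6 = r6

shr r3, r6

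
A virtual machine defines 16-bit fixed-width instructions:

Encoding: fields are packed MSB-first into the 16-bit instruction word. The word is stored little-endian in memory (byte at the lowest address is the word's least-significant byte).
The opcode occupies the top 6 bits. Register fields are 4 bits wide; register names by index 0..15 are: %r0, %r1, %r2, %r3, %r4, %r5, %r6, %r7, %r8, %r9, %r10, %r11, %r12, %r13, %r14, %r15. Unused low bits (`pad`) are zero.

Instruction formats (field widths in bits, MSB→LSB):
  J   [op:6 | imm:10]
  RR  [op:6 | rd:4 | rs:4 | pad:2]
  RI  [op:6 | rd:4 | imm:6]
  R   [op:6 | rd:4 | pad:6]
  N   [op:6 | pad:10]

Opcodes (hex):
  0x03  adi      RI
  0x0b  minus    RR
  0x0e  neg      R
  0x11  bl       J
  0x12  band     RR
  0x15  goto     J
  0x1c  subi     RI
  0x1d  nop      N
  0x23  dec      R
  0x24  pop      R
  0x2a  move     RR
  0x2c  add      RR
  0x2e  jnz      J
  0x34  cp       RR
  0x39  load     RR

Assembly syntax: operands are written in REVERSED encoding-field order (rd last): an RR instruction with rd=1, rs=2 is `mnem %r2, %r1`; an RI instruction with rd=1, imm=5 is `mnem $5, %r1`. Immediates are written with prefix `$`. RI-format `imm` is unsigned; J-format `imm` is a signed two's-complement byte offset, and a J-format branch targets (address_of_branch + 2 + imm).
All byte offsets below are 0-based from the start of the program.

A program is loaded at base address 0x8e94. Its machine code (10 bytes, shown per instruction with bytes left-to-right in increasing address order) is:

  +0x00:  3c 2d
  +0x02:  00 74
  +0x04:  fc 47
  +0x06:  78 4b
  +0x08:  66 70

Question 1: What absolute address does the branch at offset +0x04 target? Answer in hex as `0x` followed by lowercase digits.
[04] fc 47 → 0x47fc
  top 6b → 0x11 → bl [J]
  [9:0] imm=1020 (s10→-4) = $-4
  target = base 0x8e94 + off 0x04 + 2 + imm -4 = 0x8e96

0x8e96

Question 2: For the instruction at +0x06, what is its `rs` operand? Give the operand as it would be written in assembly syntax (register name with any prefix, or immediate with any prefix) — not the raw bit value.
@+06  little-endian(78 4b) = 0x4b78
  op=0x4b78>>10=0x12 ⇒ band (RR)
  rd@[9:6]=0xd ⇒ %r13
  rs@[5:2]=0xe ⇒ %r14

%r14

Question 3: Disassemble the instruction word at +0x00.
minus %r15, %r4

+0x00: 3c 2d ⇒ word 0x2d3c (little)
  opcode bits[15:10]=0xb: minus/RR
  rd@[9:6]=0x4 ⇒ %r4
  rs@[5:2]=0xf ⇒ %r15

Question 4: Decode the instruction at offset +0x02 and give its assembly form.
nop

[02] 00 74 → 0x7400
  op=0x7400>>10=0x1d ⇒ nop (N)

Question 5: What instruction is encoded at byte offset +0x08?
subi $38, %r1

+0x08: 66 70 ⇒ word 0x7066 (little)
  top 6b → 0x1c → subi [RI]
  rd: (w>>6)&0xf=0x1 → %r1
  imm: (w>>0)&0x3f=0x26 → $38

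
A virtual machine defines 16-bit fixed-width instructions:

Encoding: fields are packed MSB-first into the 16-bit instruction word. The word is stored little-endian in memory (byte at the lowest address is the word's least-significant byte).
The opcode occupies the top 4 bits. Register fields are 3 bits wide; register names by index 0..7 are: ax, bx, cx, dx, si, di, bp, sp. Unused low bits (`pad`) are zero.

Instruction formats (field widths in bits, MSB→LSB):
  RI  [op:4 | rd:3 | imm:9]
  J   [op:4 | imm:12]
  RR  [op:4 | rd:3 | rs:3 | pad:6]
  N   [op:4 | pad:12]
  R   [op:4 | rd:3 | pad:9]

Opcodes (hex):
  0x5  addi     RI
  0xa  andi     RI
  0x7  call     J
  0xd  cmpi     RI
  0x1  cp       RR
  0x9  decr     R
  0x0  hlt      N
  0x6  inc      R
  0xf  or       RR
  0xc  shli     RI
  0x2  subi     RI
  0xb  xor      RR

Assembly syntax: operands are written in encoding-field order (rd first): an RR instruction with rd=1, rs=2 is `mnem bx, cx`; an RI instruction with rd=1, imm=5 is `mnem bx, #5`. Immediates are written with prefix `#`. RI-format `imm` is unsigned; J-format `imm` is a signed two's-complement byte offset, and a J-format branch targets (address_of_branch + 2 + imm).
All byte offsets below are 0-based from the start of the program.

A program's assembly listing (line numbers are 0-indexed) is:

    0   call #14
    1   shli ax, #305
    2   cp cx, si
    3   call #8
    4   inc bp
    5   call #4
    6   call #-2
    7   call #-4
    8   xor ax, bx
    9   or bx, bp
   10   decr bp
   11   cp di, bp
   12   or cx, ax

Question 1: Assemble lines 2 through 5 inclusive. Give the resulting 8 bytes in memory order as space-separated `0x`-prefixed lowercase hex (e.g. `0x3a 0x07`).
0x00 0x15 0x08 0x70 0x00 0x6c 0x04 0x70

L2: cp op=0x1:4|rd=2:3|rs=4:3|pad=0:6 ⇒ 0x1500 ⇒ little 00 15
L3: call op=0x7:4|imm=8:12 ⇒ 0x7008 ⇒ little 08 70
L4: inc op=0x6:4|rd=6:3|pad=0:9 ⇒ 0x6c00 ⇒ little 00 6c
L5: call op=0x7:4|imm=4:12 ⇒ 0x7004 ⇒ little 04 70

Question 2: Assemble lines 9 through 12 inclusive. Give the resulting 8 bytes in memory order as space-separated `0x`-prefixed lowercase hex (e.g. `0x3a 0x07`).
L9: or op=0xf:4|rd=1:3|rs=6:3|pad=0:6 ⇒ 0xf380 ⇒ little 80 f3
L10: decr op=0x9:4|rd=6:3|pad=0:9 ⇒ 0x9c00 ⇒ little 00 9c
L11: cp op=0x1:4|rd=5:3|rs=6:3|pad=0:6 ⇒ 0x1b80 ⇒ little 80 1b
L12: or op=0xf:4|rd=2:3|rs=0:3|pad=0:6 ⇒ 0xf400 ⇒ little 00 f4

0x80 0xf3 0x00 0x9c 0x80 0x1b 0x00 0xf4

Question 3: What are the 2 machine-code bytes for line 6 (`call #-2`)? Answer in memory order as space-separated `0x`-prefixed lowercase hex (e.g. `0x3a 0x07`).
L6: call op=0x7:4|imm=-2:12 ⇒ 0x7ffe ⇒ little fe 7f

0xfe 0x7f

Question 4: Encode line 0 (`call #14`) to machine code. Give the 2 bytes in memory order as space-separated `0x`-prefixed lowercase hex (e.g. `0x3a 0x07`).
line 0 (call): pack op=0x7:4|imm=14:12 = 0x700e; little→ 0e 70

0x0e 0x70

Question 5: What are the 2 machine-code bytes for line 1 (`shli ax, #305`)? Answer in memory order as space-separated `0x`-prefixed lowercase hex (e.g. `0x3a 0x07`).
line 1 (shli): pack op=0xc:4|rd=0:3|imm=305:9 = 0xc131; little→ 31 c1

0x31 0xc1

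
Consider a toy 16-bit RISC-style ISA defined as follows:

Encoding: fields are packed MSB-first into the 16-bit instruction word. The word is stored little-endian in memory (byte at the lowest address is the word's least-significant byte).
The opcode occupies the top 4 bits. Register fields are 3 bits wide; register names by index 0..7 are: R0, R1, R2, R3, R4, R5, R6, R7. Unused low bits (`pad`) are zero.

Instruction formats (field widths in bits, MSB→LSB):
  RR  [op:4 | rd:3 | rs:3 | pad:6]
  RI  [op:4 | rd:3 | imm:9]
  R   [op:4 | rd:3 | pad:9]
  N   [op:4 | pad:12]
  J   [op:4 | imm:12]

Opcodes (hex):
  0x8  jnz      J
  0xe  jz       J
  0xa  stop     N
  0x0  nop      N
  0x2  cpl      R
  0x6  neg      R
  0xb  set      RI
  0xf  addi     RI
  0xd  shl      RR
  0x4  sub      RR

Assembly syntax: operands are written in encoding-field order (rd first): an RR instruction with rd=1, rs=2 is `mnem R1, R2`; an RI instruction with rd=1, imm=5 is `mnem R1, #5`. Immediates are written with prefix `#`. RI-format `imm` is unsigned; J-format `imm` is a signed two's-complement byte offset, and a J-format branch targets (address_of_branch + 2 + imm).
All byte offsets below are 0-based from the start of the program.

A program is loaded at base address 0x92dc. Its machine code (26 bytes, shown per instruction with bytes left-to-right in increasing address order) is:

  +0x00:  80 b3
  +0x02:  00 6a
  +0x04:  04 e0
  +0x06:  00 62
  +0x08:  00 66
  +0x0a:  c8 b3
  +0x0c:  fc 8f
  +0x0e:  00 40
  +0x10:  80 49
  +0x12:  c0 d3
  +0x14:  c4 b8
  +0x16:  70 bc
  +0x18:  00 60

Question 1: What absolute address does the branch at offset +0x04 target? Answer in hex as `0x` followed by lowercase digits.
0x92e6

+0x04: 04 e0 ⇒ word 0xe004 (little)
  op=0xe004>>12=0xe ⇒ jz (J)
  imm@[11:0]=0x4 ⇒ #4
  target = base 0x92dc + off 0x04 + 2 + imm 4 = 0x92e6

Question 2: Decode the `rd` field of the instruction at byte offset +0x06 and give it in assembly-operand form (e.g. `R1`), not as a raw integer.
@+06  little-endian(00 62) = 0x6200
  op=0x6200>>12=0x6 ⇒ neg (R)
  [11:9] rd=1 = R1

R1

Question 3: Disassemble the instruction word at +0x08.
neg R3

off 0x08: read 00 66 as little → 0x6600
  opcode bits[15:12]=0x6: neg/R
  rd@[11:9]=0x3 ⇒ R3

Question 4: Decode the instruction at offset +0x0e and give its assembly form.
sub R0, R0

off 0x0e: read 00 40 as little → 0x4000
  opcode bits[15:12]=0x4: sub/RR
  [11:9] rd=0 = R0
  [8:6] rs=0 = R0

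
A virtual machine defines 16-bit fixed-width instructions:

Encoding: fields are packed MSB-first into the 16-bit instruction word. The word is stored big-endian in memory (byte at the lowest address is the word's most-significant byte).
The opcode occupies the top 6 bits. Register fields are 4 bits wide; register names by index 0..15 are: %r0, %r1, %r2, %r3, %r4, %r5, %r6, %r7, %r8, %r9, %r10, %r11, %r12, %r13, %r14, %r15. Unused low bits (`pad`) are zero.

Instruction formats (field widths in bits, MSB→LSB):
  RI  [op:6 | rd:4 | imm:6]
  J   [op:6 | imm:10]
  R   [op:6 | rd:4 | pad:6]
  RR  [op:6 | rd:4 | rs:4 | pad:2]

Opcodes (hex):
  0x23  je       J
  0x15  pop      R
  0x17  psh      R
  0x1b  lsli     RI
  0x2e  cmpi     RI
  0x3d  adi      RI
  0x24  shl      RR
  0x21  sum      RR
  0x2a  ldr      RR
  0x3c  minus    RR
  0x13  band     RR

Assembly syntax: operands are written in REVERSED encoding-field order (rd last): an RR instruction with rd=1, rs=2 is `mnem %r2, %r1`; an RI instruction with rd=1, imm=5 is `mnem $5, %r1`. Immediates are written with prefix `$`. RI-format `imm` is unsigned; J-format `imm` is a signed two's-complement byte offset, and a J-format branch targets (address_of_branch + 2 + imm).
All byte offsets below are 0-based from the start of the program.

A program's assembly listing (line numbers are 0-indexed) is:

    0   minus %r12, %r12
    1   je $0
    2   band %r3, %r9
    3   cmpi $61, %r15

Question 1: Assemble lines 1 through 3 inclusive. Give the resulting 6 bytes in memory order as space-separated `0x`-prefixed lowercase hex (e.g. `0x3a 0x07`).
0x8c 0x00 0x4e 0x4c 0xbb 0xfd

line 1 (je): pack op=0x23:6|imm=0:10 = 0x8c00; big→ 8c 00
line 2 (band): pack op=0x13:6|rd=9:4|rs=3:4|pad=0:2 = 0x4e4c; big→ 4e 4c
line 3 (cmpi): pack op=0x2e:6|rd=15:4|imm=61:6 = 0xbbfd; big→ bb fd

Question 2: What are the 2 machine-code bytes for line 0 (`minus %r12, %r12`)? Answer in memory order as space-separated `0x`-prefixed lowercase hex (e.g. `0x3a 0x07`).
0xf3 0x30

line 0 (minus): pack op=0x3c:6|rd=12:4|rs=12:4|pad=0:2 = 0xf330; big→ f3 30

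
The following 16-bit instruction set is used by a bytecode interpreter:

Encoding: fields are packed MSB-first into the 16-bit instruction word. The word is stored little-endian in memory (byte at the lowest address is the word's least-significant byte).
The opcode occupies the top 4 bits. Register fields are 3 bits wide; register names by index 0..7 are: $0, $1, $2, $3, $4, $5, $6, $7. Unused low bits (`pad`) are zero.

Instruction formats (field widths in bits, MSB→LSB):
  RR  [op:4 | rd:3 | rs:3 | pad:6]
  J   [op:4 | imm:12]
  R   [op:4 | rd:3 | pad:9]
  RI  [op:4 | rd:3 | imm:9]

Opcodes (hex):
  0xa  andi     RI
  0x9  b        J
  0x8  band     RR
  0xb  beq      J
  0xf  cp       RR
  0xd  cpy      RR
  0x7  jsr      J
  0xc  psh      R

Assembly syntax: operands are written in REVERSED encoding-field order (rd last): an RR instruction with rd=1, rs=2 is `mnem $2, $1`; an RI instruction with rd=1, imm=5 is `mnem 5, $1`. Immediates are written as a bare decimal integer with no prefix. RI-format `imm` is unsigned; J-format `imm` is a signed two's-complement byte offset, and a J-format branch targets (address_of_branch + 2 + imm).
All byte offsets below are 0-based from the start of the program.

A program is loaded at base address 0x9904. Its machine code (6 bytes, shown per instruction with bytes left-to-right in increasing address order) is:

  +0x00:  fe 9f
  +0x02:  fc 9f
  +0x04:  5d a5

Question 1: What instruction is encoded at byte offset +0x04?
+0x04: 5d a5 ⇒ word 0xa55d (little)
  top 4b → 0xa → andi [RI]
  [11:9] rd=2 = $2
  [8:0] imm=349 = 349

andi 349, $2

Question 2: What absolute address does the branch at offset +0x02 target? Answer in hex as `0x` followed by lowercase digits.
[02] fc 9f → 0x9ffc
  opcode bits[15:12]=0x9: b/J
  imm@[11:0]=0xffc (s12→-4) ⇒ -4
  target = base 0x9904 + off 0x02 + 2 + imm -4 = 0x9904

0x9904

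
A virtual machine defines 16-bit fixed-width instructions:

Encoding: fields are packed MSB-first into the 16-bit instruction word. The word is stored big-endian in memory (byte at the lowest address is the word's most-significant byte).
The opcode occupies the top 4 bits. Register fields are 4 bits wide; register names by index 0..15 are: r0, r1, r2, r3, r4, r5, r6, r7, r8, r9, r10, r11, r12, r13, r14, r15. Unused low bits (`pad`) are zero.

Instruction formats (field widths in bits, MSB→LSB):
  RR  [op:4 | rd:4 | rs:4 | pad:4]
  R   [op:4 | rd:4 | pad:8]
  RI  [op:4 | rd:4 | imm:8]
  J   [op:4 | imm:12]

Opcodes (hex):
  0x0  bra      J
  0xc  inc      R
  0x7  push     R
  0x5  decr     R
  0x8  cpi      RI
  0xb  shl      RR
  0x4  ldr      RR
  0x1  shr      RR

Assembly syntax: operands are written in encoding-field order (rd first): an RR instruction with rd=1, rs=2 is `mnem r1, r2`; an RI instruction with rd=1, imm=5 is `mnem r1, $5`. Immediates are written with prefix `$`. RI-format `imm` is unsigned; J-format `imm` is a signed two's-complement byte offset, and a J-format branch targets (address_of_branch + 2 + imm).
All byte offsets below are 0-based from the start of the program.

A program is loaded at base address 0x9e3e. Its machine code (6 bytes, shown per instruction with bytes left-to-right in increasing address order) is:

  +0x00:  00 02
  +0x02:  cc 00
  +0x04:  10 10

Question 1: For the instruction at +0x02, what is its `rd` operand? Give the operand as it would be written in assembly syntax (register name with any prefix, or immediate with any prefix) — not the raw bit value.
[02] cc 00 → 0xcc00
  top 4b → 0xc → inc [R]
  rd: (w>>8)&0xf=0xc → r12

r12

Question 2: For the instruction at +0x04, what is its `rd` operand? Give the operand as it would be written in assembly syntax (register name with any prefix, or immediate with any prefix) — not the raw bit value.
r0

+0x04: 10 10 ⇒ word 0x1010 (big)
  opcode bits[15:12]=0x1: shr/RR
  [11:8] rd=0 = r0
  [7:4] rs=1 = r1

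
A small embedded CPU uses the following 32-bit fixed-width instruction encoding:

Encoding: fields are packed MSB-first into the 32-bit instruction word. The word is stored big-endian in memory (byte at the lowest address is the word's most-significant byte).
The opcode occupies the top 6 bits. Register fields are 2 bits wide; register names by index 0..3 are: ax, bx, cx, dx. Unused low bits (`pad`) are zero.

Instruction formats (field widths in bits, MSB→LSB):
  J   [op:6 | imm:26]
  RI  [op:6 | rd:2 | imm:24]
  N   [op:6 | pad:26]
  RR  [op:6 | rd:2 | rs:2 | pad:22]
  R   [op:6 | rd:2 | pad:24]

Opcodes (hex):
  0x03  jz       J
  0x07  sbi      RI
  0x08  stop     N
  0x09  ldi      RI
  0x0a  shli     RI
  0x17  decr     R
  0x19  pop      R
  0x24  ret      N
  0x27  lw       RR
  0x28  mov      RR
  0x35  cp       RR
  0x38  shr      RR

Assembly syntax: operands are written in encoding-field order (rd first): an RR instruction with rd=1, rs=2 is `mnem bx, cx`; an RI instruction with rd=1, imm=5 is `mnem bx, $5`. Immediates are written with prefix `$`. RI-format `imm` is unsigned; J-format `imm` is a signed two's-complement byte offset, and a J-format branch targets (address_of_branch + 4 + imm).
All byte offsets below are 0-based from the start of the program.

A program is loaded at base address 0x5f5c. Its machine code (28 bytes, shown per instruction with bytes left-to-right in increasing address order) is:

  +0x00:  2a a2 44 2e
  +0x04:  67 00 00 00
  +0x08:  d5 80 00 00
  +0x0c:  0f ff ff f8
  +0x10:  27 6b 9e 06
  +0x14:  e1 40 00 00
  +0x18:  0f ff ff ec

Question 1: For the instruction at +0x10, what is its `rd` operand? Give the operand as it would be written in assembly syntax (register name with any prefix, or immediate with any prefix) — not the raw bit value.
@+10  big-endian(27 6b 9e 06) = 0x276b9e06
  top 6b → 0x9 → ldi [RI]
  rd@[25:24]=0x3 ⇒ dx
  imm@[23:0]=0x6b9e06 ⇒ $7052806

dx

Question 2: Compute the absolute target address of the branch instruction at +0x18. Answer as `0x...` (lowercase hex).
0x5f64

[18] 0f ff ff ec → 0x0fffffec
  opcode bits[31:26]=0x3: jz/J
  imm@[25:0]=0x3ffffec (s26→-20) ⇒ $-20
  target = base 0x5f5c + off 0x18 + 4 + imm -20 = 0x5f64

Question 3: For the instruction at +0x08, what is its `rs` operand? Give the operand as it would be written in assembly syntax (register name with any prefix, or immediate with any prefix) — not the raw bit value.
cx

off 0x08: read d5 80 00 00 as big → 0xd5800000
  op=0xd5800000>>26=0x35 ⇒ cp (RR)
  [25:24] rd=1 = bx
  [23:22] rs=2 = cx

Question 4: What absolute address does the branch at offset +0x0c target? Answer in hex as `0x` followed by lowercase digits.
@+0c  big-endian(0f ff ff f8) = 0x0ffffff8
  top 6b → 0x3 → jz [J]
  [25:0] imm=67108856 (s26→-8) = $-8
  target = base 0x5f5c + off 0x0c + 4 + imm -8 = 0x5f64

0x5f64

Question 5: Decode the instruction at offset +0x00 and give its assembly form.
shli cx, $10634286

+0x00: 2a a2 44 2e ⇒ word 0x2aa2442e (big)
  op=0x2aa2442e>>26=0xa ⇒ shli (RI)
  rd@[25:24]=0x2 ⇒ cx
  imm@[23:0]=0xa2442e ⇒ $10634286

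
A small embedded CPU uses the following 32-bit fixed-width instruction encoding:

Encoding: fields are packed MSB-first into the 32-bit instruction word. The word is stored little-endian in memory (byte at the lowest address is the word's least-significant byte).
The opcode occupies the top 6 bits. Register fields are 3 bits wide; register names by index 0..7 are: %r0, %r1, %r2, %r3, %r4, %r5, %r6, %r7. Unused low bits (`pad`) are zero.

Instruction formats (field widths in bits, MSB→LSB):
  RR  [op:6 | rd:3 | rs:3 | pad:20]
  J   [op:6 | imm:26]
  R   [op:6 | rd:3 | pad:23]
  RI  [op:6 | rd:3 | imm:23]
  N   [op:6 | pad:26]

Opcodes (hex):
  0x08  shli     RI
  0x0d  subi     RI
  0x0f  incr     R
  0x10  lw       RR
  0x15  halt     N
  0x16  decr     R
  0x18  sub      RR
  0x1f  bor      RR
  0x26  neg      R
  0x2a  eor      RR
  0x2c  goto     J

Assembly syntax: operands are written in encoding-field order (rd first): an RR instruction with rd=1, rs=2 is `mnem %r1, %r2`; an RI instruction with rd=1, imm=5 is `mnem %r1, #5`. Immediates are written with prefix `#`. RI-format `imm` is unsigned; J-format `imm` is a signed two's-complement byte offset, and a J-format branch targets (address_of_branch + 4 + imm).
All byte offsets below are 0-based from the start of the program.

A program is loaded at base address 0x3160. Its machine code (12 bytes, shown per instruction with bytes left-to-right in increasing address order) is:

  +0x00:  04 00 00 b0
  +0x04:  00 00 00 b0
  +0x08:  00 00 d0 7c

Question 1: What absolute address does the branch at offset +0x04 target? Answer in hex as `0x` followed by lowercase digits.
@+04  little-endian(00 00 00 b0) = 0xb0000000
  opcode bits[31:26]=0x2c: goto/J
  [25:0] imm=0 = #0
  target = base 0x3160 + off 0x04 + 4 + imm 0 = 0x3168

0x3168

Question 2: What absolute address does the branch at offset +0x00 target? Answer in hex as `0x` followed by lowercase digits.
0x3168

[00] 04 00 00 b0 → 0xb0000004
  opcode bits[31:26]=0x2c: goto/J
  imm: (w>>0)&0x3ffffff=0x4 → #4
  target = base 0x3160 + off 0x00 + 4 + imm 4 = 0x3168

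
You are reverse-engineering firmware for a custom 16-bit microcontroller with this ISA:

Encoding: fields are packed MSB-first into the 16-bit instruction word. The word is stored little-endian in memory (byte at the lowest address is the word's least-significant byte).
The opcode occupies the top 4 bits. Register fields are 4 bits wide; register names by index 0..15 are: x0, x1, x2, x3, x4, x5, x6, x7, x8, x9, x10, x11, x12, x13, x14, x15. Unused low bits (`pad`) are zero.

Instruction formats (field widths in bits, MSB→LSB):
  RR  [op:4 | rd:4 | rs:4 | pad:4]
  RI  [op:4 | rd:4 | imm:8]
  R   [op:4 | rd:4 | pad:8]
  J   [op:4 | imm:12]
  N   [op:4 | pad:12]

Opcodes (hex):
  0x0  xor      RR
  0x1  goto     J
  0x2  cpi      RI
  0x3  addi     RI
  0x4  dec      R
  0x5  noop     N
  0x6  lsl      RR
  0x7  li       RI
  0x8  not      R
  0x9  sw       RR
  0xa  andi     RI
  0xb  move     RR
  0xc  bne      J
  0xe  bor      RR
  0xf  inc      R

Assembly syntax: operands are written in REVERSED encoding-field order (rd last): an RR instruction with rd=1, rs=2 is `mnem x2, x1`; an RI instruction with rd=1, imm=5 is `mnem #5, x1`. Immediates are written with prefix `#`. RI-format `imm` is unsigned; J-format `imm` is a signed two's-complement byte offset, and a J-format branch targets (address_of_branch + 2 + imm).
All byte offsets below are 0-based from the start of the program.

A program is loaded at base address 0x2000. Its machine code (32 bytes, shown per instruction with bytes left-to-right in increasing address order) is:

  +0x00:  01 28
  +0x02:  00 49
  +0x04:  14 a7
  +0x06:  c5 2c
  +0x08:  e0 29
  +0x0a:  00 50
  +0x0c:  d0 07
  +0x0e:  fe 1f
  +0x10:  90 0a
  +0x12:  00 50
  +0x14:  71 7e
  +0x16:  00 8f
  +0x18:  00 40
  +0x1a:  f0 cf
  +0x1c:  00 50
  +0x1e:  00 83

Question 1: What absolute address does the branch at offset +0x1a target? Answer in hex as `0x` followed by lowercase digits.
+0x1a: f0 cf ⇒ word 0xcff0 (little)
  op=0xcff0>>12=0xc ⇒ bne (J)
  [11:0] imm=4080 (s12→-16) = #-16
  target = base 0x2000 + off 0x1a + 2 + imm -16 = 0x200c

0x200c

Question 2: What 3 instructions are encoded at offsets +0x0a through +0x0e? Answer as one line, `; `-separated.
noop; xor x13, x7; goto #-2

@+0a  little-endian(00 50) = 0x5000
  op=0x5000>>12=0x5 ⇒ noop (N)
@+0c  little-endian(d0 07) = 0x07d0
  op=0x07d0>>12=0x0 ⇒ xor (RR)
  rd: (w>>8)&0xf=0x7 → x7
  rs: (w>>4)&0xf=0xd → x13
@+0e  little-endian(fe 1f) = 0x1ffe
  op=0x1ffe>>12=0x1 ⇒ goto (J)
  imm: (w>>0)&0xfff=0xffe (s12→-2) → #-2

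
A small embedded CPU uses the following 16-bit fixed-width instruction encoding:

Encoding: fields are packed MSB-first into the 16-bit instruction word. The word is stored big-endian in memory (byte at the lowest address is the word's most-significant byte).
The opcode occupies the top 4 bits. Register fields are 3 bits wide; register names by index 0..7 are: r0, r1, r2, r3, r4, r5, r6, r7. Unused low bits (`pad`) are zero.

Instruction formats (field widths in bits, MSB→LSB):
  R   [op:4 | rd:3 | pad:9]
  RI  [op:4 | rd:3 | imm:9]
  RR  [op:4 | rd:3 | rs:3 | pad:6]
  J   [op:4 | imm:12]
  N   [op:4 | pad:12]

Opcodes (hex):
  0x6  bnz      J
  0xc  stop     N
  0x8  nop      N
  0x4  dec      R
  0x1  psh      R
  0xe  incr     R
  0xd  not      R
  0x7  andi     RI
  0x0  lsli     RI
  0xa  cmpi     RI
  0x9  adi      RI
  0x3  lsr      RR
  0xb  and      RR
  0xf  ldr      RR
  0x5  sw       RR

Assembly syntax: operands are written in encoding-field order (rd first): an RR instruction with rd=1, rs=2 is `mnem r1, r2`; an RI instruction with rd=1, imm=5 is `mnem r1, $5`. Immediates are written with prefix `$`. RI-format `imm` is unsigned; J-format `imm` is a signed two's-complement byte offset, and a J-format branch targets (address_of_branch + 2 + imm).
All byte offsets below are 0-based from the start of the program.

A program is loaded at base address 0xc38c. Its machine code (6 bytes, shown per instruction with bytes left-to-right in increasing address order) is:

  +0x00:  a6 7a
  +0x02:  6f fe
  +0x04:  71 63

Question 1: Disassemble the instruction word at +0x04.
@+04  big-endian(71 63) = 0x7163
  opcode bits[15:12]=0x7: andi/RI
  rd@[11:9]=0x0 ⇒ r0
  imm@[8:0]=0x163 ⇒ $355

andi r0, $355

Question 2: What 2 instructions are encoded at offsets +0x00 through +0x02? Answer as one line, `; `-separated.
cmpi r3, $122; bnz $-2

[00] a6 7a → 0xa67a
  op=0xa67a>>12=0xa ⇒ cmpi (RI)
  [11:9] rd=3 = r3
  [8:0] imm=122 = $122
[02] 6f fe → 0x6ffe
  op=0x6ffe>>12=0x6 ⇒ bnz (J)
  [11:0] imm=4094 (s12→-2) = $-2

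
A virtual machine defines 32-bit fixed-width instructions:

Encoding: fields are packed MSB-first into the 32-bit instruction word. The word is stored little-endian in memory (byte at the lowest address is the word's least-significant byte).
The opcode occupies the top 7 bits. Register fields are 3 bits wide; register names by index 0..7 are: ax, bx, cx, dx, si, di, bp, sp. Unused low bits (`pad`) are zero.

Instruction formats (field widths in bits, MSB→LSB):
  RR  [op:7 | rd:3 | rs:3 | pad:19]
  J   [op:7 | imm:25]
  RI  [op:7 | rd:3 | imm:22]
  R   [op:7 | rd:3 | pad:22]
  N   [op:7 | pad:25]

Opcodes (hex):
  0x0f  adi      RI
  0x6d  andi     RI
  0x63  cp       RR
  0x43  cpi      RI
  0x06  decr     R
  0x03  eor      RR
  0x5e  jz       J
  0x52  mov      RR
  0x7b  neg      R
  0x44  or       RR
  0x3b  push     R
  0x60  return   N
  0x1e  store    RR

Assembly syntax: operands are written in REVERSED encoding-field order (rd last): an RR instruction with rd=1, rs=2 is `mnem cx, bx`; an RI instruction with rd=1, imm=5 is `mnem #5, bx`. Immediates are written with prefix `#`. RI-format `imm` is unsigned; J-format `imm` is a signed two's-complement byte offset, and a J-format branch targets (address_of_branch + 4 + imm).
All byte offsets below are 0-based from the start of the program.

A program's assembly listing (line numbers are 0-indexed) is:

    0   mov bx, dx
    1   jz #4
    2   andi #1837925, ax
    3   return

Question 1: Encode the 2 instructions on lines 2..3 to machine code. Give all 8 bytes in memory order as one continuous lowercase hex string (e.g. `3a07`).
L2: andi op=0x6d:7|rd=0:3|imm=1837925:22 ⇒ 0xda1c0b65 ⇒ little 65 0b 1c da
L3: return op=0x60:7|pad=0:25 ⇒ 0xc0000000 ⇒ little 00 00 00 c0

650b1cda000000c0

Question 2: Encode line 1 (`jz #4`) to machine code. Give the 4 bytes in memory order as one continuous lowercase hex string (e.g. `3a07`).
040000bc

line 1 (jz): pack op=0x5e:7|imm=4:25 = 0xbc000004; little→ 04 00 00 bc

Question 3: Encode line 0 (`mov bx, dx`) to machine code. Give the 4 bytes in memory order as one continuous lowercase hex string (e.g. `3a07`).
0000c8a4

line 0 (mov): pack op=0x52:7|rd=3:3|rs=1:3|pad=0:19 = 0xa4c80000; little→ 00 00 c8 a4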